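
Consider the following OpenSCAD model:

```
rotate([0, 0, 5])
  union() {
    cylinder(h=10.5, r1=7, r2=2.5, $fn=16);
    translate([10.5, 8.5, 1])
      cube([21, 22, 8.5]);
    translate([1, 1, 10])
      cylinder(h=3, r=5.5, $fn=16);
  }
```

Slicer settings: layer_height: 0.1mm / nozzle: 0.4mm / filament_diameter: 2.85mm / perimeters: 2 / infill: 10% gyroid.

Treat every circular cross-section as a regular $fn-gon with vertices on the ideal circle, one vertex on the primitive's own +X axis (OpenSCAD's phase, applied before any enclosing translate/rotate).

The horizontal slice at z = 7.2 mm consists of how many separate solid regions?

At z = 7.2 mm: the cone contributes a regular 16-gon of circumradius 3.914 (interpolated between r1=7 and r2=2.5 at t=0.686); the cube at (10.5, 8.5) (footprint 21×22) is included at this height; the cylinder at (1, 1) does not reach this height (z outside [10, 13]); Combining (union): the 2 present regions are separate (no shared area or edge), so areas and boundary lengths simply add and each stays a separate island — 2 connected regions; (whole slice rotated 5° about Z — lengths, areas and connectivity unchanged). The result has 2 disconnected regions.

2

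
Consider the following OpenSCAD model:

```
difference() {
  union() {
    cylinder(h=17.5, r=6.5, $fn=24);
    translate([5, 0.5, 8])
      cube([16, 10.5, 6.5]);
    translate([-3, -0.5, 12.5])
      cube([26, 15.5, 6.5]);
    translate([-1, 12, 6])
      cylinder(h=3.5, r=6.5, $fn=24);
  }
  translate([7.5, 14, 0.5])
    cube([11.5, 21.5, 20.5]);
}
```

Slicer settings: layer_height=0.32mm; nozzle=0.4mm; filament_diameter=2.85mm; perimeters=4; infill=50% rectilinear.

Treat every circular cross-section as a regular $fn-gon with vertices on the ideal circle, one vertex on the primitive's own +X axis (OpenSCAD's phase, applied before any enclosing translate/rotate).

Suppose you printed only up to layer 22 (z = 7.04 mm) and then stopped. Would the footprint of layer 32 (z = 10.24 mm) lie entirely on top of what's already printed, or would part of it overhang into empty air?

Compare the two slices. At z = 7.04: the r=6.5 cylinder gives a regular 24-gon of circumradius 6.5 (constant along its height) (area = (24/2)·6.500²·sin(360°/24) = 131.22 mm²); the cube at (5, 0.5) is not intersected at this z (z outside [8, 14.5]); the cube at (-3, -0.5) does not reach this height (z outside [12.5, 19]); the r=6.5 cylinder at (-1, 12) gives a regular 24-gon of circumradius 6.5 (constant along its height) (area = (24/2)·6.500²·sin(360°/24) = 131.22 mm²); Merging all regions: the regions partially overlap — summed areas 262.44 mm² minus the doubly-counted overlap 2.79 mm² gives 259.66 mm² — area = 259.66 mm²; the cube at (7.5, 14) is present — its section is the full 11.5×21.5 rectangle (area 247.25 mm²); After the difference (first − rest): starting from the result so far (259.66 mm²), the 11.5×21.5 cube at (7.5, 14) misses the remaining region (no effect) — area = 259.66 mm². At z = 10.24: the cylinder: section is a regular 24-gon, circumradius r=6.5 (area = (24/2)·6.500²·sin(360°/24) = 131.22 mm²); the cube at (5, 0.5) (footprint 16×10.5) is included at this height (area 168.00 mm²); the cube at (-3, -0.5) is absent (z outside [12.5, 19]); the cylinder at (-1, 12) does not reach this height (z outside [6, 9.5]); Merging all regions: the regions partially overlap — summed areas 299.22 mm² minus the doubly-counted overlap 3.36 mm² gives 295.86 mm² — area = 295.86 mm²; the cube at (7.5, 14) (footprint 11.5×21.5) is included at this height (area 247.25 mm²); Taking the first minus the rest: starting from the result so far (295.86 mm²), the 11.5×21.5 cube at (7.5, 14) misses the remaining region (no effect) — area = 295.86 mm². Checking containment: at z = 10.24 the cross-section extends beyond the z = 7.04 cross-section by about 164.33 mm².

part overhangs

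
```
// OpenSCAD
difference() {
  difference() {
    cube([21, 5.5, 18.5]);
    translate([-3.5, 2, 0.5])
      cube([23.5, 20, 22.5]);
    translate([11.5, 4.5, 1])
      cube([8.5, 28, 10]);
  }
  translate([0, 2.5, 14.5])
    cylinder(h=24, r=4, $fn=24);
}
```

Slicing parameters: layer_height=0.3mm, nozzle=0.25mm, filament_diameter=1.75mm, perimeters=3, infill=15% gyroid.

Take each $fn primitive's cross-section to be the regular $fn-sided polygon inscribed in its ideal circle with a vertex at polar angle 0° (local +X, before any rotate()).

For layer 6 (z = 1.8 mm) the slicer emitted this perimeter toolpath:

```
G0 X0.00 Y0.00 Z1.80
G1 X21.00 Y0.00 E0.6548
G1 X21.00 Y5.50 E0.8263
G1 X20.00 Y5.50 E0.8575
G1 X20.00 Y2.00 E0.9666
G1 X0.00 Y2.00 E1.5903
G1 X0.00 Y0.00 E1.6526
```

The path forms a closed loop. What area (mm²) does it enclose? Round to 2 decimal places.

Apply the shoelace formula to the sequence of (X, Y) vertices; enclosed area = 45.50 mm².

45.50 mm²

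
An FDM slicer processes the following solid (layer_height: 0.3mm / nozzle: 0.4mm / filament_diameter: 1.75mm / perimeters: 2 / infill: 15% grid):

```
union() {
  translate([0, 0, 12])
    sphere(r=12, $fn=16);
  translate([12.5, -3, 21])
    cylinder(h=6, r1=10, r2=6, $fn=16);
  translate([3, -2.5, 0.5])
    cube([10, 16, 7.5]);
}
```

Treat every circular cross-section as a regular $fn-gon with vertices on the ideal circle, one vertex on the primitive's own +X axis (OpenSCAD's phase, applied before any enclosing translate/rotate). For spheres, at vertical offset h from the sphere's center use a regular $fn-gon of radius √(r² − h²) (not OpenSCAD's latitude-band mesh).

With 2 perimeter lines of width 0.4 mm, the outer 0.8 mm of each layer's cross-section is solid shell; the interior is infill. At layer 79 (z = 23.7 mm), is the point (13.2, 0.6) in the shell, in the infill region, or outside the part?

At z = 23.7 mm: the r=12 sphere contributes a regular 16-gon of circumradius √(12²−11.7²) = 2.666; the cone at (12.5, -3) contributes a regular 16-gon of circumradius 8.200 (interpolated between r1=10 and r2=6 at t=0.450); the cube at (3, -2.5) is not intersected at this z (z outside [0.5, 8]); Merging all regions: the 2 present regions are separate (no shared area or edge), so areas and boundary lengths simply add and each stays a separate island — 2 connected regions. Overall, the cross-section has 2 separate islands. The nearest boundary edge runs (12.50, 5.20)→(15.64, 4.58); distance from the point to it = 4.38 mm. (Shell/infill is judged within the island containing the point — the largest one.) The point is inside the cross-section and 4.38 mm from the nearest boundary — more than the 0.8 mm shell width (2 × 0.4), so it's in the infill interior.

infill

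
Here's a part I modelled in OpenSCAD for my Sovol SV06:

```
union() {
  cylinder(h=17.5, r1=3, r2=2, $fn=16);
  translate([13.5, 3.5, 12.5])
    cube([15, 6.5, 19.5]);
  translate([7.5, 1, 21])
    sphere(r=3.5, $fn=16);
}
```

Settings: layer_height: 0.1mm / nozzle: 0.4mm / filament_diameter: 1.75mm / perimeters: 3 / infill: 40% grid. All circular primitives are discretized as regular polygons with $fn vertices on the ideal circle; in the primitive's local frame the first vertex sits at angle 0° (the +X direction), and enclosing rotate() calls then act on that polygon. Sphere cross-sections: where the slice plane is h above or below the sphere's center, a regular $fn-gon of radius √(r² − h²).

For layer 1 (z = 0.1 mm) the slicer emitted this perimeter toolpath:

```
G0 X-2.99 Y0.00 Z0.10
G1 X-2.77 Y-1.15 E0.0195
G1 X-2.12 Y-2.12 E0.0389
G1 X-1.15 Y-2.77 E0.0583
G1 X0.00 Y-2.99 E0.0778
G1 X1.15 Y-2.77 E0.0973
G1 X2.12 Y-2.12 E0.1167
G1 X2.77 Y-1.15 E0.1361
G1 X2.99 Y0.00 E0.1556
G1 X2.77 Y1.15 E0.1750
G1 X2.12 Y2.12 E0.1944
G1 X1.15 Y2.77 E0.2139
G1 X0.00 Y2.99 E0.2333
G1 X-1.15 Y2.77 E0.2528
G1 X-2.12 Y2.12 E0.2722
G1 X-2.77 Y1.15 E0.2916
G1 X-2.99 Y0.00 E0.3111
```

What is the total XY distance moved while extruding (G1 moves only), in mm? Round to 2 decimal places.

Sum the Euclidean lengths of each G1 segment: total = 18.71 mm.

18.71 mm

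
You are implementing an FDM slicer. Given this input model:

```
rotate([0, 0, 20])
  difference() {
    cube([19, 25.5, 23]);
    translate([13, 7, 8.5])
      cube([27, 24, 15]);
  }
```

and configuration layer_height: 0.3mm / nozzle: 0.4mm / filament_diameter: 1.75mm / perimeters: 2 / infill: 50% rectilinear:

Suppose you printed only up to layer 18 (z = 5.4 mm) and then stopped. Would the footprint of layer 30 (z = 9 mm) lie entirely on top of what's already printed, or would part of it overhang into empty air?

Compare the two slices. At z = 5.4: the 19×25.5 cube contributes its full rectangle (area 484.50 mm²); the cube at (13, 7) is absent (z outside [8.5, 23.5]); Taking the first minus the rest: none of the subtracted shapes is present at this height, so the 19×25.5 cube is unchanged — area = 484.50 mm²; (whole slice rotated 20° about Z — lengths, areas and connectivity unchanged). At z = 9: the 19×25.5 cube contributes its full rectangle (area 484.50 mm²); the 27×24 cube at (13, 7) contributes its full rectangle (area 648.00 mm²); Taking the first minus the rest: starting from the 19×25.5 cube (484.50 mm²), the 27×24 cube at (13, 7) partially overlaps it — only the 111.00 mm² overlap (of its 648.00 mm²) is removed, clipping the outline — area = 373.50 mm²; (rotated 20° about Z; rotation is an isometry so areas/perimeters/island counts are preserved). Checking containment: the cross-section at z = 9 is a subset of the cross-section at z = 5.4.

entirely on top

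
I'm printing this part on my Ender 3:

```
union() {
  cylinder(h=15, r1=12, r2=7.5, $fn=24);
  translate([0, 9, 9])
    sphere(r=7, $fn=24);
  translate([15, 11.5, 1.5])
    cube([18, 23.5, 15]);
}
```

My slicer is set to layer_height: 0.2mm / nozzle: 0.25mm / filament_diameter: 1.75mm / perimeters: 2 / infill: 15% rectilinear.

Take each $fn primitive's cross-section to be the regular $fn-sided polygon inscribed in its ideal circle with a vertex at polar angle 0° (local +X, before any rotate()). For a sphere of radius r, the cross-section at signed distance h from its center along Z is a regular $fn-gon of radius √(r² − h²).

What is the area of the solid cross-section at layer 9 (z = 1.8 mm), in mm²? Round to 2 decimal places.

830.89 mm²

At z = 1.8 mm: the cone: at t=0.120 of its height the radius interpolates to r₁+(r₂−r₁)t = 11.460, giving a regular 24-gon of that circumradius (area = (24/2)·11.460²·sin(360°/24) = 407.89 mm²); the sphere at (0, 9) is absent (|z−center|=7.200 > r=7); the cube at (15, 11.5) (footprint 18×23.5) is included at this height (area 423.00 mm²); Taking the union: the 2 present regions are separate (no shared area or edge), so areas and boundary lengths simply add and each stays a separate island — area = 830.89 mm². Overall, the cross-section has 2 separate islands. Net area = 830.89 mm².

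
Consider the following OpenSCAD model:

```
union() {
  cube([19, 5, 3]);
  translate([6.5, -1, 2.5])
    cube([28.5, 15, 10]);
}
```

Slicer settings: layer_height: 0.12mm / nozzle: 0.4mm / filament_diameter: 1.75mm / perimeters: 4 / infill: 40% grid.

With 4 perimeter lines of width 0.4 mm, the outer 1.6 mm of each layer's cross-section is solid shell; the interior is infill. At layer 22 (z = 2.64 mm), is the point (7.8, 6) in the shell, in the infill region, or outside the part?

shell

At z = 2.64 mm: the 19×5 cube contributes its full rectangle; the 28.5×15 cube at (6.5, -1) contributes its full rectangle; Taking the union: the regions partially overlap (shared area 62.50 mm²), so overlapping operands fuse into one piece — 1 connected region. Overall, the cross-section is a single solid region. The nearest boundary edge runs (6.50, 5.00)→(6.50, 14.00); distance from the point to it = 1.30 mm. The point is inside the cross-section, 1.30 mm from the nearest boundary — within the 1.6 mm shell band (4 × 0.4).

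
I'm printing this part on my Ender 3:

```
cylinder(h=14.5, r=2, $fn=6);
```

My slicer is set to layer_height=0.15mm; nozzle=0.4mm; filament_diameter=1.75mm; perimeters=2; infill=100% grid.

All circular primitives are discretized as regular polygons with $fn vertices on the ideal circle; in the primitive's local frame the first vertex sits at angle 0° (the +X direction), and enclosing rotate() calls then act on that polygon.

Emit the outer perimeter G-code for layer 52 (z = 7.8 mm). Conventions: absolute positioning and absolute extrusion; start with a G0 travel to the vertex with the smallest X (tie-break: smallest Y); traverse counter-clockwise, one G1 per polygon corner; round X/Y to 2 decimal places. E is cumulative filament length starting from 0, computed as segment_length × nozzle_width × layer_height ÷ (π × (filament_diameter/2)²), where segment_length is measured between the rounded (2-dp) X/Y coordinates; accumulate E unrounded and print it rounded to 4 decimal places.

At z = 7.8 mm: the r=2 cylinder contributes a regular 6-gon of circumradius 2. The outline is a single polygon with 6 vertices. Extrusion per mm of travel: 0.4 × 0.15 / (π × 0.875²) = 0.024945. Accumulating E over each segment gives final E = 0.2992.

G0 X-2.00 Y0.00 Z7.80
G1 X-1.00 Y-1.73 E0.0498
G1 X1.00 Y-1.73 E0.0997
G1 X2.00 Y0.00 E0.1496
G1 X1.00 Y1.73 E0.1994
G1 X-1.00 Y1.73 E0.2493
G1 X-2.00 Y0.00 E0.2992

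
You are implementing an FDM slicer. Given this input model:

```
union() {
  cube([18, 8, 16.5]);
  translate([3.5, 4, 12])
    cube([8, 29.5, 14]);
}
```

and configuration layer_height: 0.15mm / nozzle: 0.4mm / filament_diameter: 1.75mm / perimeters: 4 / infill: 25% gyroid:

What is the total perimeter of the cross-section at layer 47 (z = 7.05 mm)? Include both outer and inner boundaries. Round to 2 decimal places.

52.00 mm

At z = 7.05 mm: the cube is present — its section is the full 18×8 rectangle (perimeter 52.00 mm); the cube at (3.5, 4) is not intersected at this z (z outside [12, 26]); Taking the union: only the 18×8 cube is present, so the union is just that shape — boundary = 52.00 mm. Overall, the cross-section is a single solid region. Total boundary length (outer) = 52.00 mm.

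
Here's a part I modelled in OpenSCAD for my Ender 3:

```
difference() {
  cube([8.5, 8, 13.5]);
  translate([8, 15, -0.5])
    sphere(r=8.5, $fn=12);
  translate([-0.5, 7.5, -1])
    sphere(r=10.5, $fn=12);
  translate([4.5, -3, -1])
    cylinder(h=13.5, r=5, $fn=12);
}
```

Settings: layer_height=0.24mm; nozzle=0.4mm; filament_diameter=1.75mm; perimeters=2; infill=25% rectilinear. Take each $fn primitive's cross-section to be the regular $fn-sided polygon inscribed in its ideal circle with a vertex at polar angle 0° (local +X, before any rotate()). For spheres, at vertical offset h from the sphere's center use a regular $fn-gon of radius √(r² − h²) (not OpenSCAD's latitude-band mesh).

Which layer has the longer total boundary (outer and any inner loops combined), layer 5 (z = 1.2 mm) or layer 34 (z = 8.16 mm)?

layer 34 (z = 8.16 mm)

Layer 5 (z = 1.2): the 8.5×8 cube contributes its full rectangle (perimeter 33.00 mm); the r=8.5 sphere at (8, 15) slices to a regular 12-gon of circumradius 8.328 (√(r²−h²) with h=1.7 from center) (perimeter = 2·12·8.328·sin(180°/12) = 51.73 mm); the sphere at (-0.5, 7.5): section is a regular 12-gon, circumradius = √(r²−h²) = √(10.5²−2.2²) = 10.267 (perimeter = 2·12·10.267·sin(180°/12) = 63.77 mm); the cylinder at (4.5, -3): section is a regular 12-gon, circumradius r=5 (perimeter = 2·12·5.000·sin(180°/12) = 31.06 mm); After the difference (first − rest): starting from the 8.5×8 cube, the r=8.5 sphere at (8, 15) partially overlaps it — only the 3.86 mm² overlap (of its 208.08 mm²) is removed, clipping the outline; the r=10.5 sphere at (-0.5, 7.5) partially overlaps it — only the 61.06 mm² overlap (of its 316.23 mm²) is removed, clipping the outline; the r=5 cylinder at (4.5, -3) partially overlaps it — only the 1.33 mm² overlap (of its 75.00 mm²) is removed, clipping the outline — boundary = 6.71 mm. So its perimeter = 6.71 mm. Layer 34 (z = 8.16): the 8.5×8 cube contributes its full rectangle (perimeter 33.00 mm); the sphere at (8, 15) is absent (|z−center|=8.660 > r=8.5); the sphere at (-0.5, 7.5): section is a regular 12-gon, circumradius = √(r²−h²) = √(10.5²−9.16²) = 5.133 (perimeter = 2·12·5.133·sin(180°/12) = 31.88 mm); the r=5 cylinder at (4.5, -3) gives a regular 12-gon of circumradius 5 (constant along its height) (perimeter = 2·12·5.000·sin(180°/12) = 31.06 mm); Taking the first minus the rest: starting from the 8.5×8 cube, the r=10.5 sphere at (-0.5, 7.5) partially overlaps it — only the 19.51 mm² overlap (of its 79.03 mm²) is removed, clipping the outline; the r=5 cylinder at (4.5, -3) partially overlaps it — only the 10.09 mm² overlap (of its 75.00 mm²) is removed, clipping the outline — boundary = 32.25 mm. So its perimeter = 32.25 mm. Layer 34 is larger (32.25 vs 6.71 mm).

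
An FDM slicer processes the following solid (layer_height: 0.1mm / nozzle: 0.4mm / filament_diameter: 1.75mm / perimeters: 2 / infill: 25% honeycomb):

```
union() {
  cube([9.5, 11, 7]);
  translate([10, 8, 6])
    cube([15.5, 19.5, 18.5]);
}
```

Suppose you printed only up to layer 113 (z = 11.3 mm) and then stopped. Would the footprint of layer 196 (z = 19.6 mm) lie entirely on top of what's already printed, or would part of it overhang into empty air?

entirely on top

Compare the two slices. At z = 11.3: the cube is absent (z outside [0, 7]); the cube at (10, 8) (footprint 15.5×19.5) is included at this height (area 302.25 mm²); Combining (union): only the 15.5×19.5 cube at (10, 8) is present, so the union is just that shape — area = 302.25 mm². At z = 19.6: the cube does not reach this height (z outside [0, 7]); the cube at (10, 8) (footprint 15.5×19.5) is included at this height (area 302.25 mm²); Merging all regions: only the 15.5×19.5 cube at (10, 8) is present, so the union is just that shape — area = 302.25 mm². Checking containment: the cross-section at z = 19.6 is a subset of the cross-section at z = 11.3.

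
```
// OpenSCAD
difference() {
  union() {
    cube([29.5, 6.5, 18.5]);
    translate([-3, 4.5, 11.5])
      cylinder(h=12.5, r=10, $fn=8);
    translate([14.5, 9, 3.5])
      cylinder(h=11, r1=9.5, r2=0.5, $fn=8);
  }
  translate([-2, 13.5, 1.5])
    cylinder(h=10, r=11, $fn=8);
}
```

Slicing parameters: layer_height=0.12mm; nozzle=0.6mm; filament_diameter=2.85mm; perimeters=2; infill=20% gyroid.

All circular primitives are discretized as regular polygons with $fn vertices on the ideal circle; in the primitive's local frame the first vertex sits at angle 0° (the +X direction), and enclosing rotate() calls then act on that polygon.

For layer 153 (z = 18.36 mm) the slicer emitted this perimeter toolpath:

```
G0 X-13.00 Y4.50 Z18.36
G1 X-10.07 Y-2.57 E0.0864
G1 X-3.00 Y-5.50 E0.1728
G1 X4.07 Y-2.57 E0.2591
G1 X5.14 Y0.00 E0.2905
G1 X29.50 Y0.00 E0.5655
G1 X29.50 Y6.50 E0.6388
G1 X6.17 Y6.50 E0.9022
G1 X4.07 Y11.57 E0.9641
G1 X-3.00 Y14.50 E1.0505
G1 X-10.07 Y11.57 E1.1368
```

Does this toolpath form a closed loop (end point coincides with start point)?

Start point (G0): (-13.00, 4.50). End point (last G1): the path does not return to the start — open.

no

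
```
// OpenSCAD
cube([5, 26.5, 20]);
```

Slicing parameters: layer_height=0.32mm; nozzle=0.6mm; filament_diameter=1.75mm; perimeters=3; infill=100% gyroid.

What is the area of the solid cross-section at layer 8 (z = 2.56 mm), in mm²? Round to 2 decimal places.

At z = 2.56 mm: the cube is present — its section is the full 5×26.5 rectangle (area 132.50 mm²). Overall, the cross-section is a single solid region. Net area = 132.50 mm².

132.50 mm²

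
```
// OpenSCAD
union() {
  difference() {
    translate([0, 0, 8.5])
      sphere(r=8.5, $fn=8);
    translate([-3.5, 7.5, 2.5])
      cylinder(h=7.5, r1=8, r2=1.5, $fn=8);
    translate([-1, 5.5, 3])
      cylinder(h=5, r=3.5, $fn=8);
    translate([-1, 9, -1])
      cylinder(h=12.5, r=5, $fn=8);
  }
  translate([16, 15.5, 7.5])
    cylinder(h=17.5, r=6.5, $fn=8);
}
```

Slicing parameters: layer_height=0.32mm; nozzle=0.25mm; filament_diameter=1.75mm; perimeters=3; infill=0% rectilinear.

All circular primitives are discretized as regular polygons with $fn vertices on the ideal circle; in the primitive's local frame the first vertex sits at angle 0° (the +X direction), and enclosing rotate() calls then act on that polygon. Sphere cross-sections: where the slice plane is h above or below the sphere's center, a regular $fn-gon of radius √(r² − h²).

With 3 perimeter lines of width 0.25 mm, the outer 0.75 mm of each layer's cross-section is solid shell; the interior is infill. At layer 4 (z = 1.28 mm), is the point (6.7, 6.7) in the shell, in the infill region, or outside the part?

outside

At z = 1.28 mm: the sphere: section is a regular 8-gon, circumradius = √(r²−h²) = √(8.5²−7.22²) = 4.486; the cone at (-3.5, 7.5) is not intersected at this z (z outside [2.5, 10]); the cylinder at (-1, 5.5) is not intersected at this z (z outside [3, 8]); the r=5 cylinder at (-1, 9) contributes a regular 8-gon of circumradius 5; Subtracting the remaining from the first: starting from the r=8.5 sphere, the r=5 cylinder at (-1, 9) partially overlaps it — only the 0.08 mm² overlap (of its 70.71 mm²) is removed, clipping the outline — 1 connected region; the cylinder at (16, 15.5) does not reach this height (z outside [7.5, 25]); Merging all regions: only the result so far is present, so the union is just that shape — 1 connected region. Overall, the cross-section is a single solid region. The nearest boundary edge runs (3.17, 3.17)→(4.49, 0.00); distance from the point to it = 4.99 mm. The point is not inside any of the regions above, so it lies outside the cross-section (4.99 mm from the nearest boundary).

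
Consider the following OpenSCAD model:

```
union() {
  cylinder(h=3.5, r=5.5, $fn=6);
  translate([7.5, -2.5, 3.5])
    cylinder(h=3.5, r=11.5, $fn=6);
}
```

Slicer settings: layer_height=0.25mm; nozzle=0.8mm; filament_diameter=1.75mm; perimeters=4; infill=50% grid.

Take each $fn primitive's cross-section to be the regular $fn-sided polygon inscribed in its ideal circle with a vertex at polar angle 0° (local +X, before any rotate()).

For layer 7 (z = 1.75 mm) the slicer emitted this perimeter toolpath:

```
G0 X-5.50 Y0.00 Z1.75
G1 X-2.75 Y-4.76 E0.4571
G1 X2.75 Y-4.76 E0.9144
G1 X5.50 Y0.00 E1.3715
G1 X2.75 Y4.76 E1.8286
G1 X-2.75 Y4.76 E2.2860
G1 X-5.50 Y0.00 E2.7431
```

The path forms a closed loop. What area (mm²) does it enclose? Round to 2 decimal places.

Apply the shoelace formula to the sequence of (X, Y) vertices; enclosed area = 78.54 mm².

78.54 mm²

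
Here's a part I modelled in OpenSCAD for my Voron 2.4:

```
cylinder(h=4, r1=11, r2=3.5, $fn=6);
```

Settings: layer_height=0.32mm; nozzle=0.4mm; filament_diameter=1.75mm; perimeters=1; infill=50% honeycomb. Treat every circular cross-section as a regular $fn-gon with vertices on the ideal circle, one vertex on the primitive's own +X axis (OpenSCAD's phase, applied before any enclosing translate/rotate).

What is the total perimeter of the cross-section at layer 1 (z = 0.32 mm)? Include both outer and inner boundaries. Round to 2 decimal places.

At z = 0.32 mm: the cone: at t=0.080 of its height the radius interpolates to r₁+(r₂−r₁)t = 10.400, giving a regular 6-gon of that circumradius (perimeter = 2·6·10.400·sin(180°/6) = 62.40 mm). Overall, the cross-section is a single solid region. Total boundary length (outer) = 62.40 mm.

62.40 mm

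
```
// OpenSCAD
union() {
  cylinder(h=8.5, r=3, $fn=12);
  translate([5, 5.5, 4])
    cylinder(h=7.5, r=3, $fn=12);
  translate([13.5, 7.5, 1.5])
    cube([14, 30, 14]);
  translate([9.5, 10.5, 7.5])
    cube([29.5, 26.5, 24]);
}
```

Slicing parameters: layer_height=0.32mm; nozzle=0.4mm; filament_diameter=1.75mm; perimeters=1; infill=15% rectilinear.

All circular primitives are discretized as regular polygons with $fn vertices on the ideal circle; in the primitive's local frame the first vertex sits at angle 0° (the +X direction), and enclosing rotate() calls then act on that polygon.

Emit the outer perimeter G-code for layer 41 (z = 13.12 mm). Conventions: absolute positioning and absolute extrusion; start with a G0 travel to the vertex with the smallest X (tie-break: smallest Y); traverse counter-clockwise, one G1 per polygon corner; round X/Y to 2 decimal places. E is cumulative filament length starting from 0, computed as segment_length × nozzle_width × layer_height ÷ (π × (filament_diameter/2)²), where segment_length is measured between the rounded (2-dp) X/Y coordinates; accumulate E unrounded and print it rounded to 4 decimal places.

At z = 13.12 mm: the cylinder does not reach this height (z outside [0, 8.5]); the cylinder at (5, 5.5) is absent (z outside [4, 11.5]); the cube at (13.5, 7.5) is present — its section is the full 14×30 rectangle; the 29.5×26.5 cube at (9.5, 10.5) contributes its full rectangle; Taking the union: the regions partially overlap (shared area 371.00 mm²), so overlapping operands fuse into one piece — 1 connected region. The outline is a single polygon with 12 vertices. Extrusion per mm of travel: 0.4 × 0.32 / (π × 0.875²) = 0.053216. Accumulating E over each segment gives final E = 6.3327.

G0 X9.50 Y10.50 Z13.12
G1 X13.50 Y10.50 E0.2129
G1 X13.50 Y7.50 E0.3725
G1 X27.50 Y7.50 E1.1175
G1 X27.50 Y10.50 E1.2772
G1 X39.00 Y10.50 E1.8892
G1 X39.00 Y37.00 E3.2994
G1 X27.50 Y37.00 E3.9114
G1 X27.50 Y37.50 E3.9380
G1 X13.50 Y37.50 E4.6830
G1 X13.50 Y37.00 E4.7096
G1 X9.50 Y37.00 E4.9225
G1 X9.50 Y10.50 E6.3327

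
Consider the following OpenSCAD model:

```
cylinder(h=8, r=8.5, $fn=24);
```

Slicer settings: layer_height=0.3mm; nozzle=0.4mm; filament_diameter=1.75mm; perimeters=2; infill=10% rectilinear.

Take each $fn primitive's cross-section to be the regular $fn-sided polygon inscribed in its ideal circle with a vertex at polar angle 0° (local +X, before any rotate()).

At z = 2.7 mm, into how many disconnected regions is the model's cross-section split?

At z = 2.7 mm: the r=8.5 cylinder contributes a regular 24-gon of circumradius 8.5. The result has 1 disconnected region.

1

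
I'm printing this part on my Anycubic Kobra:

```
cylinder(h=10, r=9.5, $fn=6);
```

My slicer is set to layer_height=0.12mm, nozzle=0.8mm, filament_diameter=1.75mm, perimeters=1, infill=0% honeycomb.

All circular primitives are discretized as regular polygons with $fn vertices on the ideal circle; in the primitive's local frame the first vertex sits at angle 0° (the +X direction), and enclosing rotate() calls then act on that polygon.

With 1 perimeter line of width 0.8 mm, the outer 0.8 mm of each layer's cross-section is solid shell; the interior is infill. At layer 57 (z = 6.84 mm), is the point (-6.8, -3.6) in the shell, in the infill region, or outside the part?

shell

At z = 6.84 mm: the r=9.5 cylinder contributes a regular 6-gon of circumradius 9.5. Overall, the cross-section is a single solid region. The nearest boundary edge runs (-9.50, 0.00)→(-4.75, -8.23); distance from the point to it = 0.54 mm. The point is inside the cross-section, 0.54 mm from the nearest boundary — within the 0.8 mm shell band (1 × 0.8).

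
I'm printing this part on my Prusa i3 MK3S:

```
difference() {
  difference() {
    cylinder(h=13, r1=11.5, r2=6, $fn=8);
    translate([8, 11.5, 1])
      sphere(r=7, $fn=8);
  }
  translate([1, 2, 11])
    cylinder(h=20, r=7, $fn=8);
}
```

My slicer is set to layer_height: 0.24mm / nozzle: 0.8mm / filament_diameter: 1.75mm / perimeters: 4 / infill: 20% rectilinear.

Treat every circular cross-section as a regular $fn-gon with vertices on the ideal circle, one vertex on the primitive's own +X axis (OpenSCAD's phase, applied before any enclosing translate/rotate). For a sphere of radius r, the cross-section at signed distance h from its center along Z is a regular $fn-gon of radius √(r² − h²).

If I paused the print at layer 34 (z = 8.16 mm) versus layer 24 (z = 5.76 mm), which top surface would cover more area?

layer 24 (z = 5.76 mm)

Layer 34 (z = 8.16): the cone (r1=11.5→r2=6) has section circumradius 8.048 here — a regular 8-gon (area = (8/2)·8.048²·sin(360°/8) = 183.18 mm²); the sphere at (8, 11.5) does not reach this height (|z−center|=7.160 > r=7); After the difference (first − rest): none of the subtracted shapes is present at this height, so the cone is unchanged — area = 183.18 mm²; the cylinder at (1, 2) is absent (z outside [11, 31]); Subtracting the remaining from the first: none of the subtracted shapes is present at this height, so the result so far is unchanged — area = 183.18 mm². So its area = 183.18 mm². Layer 24 (z = 5.76): the cone: at t=0.443 of its height the radius interpolates to r₁+(r₂−r₁)t = 9.063, giving a regular 8-gon of that circumradius (area = (8/2)·9.063²·sin(360°/8) = 232.33 mm²); the r=7 sphere at (8, 11.5) slices to a regular 8-gon of circumradius 5.132 (√(r²−h²) with h=4.76 from center) (area = (8/2)·5.132²·sin(360°/8) = 74.51 mm²); Subtracting the remaining from the first: starting from the cone (232.33 mm²), the r=7 sphere at (8, 11.5) misses the remaining region (no effect) — area = 232.33 mm²; the cylinder at (1, 2) does not reach this height (z outside [11, 31]); After the difference (first − rest): none of the subtracted shapes is present at this height, so that combined region is unchanged — area = 232.33 mm². So its area = 232.33 mm². Layer 24 is larger (232.33 vs 183.18 mm²).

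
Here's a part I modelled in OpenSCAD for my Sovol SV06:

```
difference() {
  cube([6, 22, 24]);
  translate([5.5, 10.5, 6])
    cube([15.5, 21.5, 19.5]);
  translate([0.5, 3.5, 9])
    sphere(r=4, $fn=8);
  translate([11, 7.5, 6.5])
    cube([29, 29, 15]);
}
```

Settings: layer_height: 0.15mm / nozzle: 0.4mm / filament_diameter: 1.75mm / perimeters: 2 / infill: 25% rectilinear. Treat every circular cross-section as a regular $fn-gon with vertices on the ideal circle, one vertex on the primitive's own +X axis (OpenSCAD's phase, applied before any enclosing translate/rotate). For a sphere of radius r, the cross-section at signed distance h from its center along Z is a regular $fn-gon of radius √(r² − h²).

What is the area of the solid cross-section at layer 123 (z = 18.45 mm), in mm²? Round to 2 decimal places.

126.25 mm²

At z = 18.45 mm: the cube is present — its section is the full 6×22 rectangle (area 132.00 mm²); the cube at (5.5, 10.5) (footprint 15.5×21.5) is included at this height (area 333.25 mm²); the sphere at (0.5, 3.5) is absent (|z−center|=9.450 > r=4); the cube at (11, 7.5) is present — its section is the full 29×29 rectangle (area 841.00 mm²); After the difference (first − rest): starting from the 6×22 cube (132.00 mm²), the 15.5×21.5 cube at (5.5, 10.5) partially overlaps it — only the 5.75 mm² overlap (of its 333.25 mm²) is removed, clipping the outline; the 29×29 cube at (11, 7.5) misses the remaining region (no effect) — area = 126.25 mm². Overall, the cross-section is a single solid region. Net area = 126.25 mm².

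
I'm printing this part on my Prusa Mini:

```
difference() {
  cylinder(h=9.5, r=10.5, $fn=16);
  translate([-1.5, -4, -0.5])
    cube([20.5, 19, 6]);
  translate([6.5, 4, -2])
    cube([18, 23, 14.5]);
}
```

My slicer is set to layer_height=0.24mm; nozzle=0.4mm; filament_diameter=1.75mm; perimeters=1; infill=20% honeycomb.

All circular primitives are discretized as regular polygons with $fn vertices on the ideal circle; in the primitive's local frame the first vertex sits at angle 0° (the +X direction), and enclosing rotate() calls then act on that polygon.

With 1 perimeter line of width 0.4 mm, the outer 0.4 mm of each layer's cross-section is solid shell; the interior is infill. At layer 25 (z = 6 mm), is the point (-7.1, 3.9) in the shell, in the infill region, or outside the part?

At z = 6 mm: the r=10.5 cylinder contributes a regular 16-gon of circumradius 10.5; the cube at (-1.5, -4) is absent (z outside [-0.5, 5.5]); the cube at (6.5, 4) (footprint 18×23) is included at this height; After the difference (first − rest): starting from the r=10.5 cylinder, the 18×23 cube at (6.5, 4) partially overlaps it — only the 7.37 mm² overlap (of its 414.00 mm²) is removed, clipping the outline — 1 connected region. Overall, the cross-section is a single solid region. The nearest boundary edge runs (-9.70, 4.02)→(-7.42, 7.42); distance from the point to it = 2.23 mm. The point is inside the cross-section and 2.23 mm from the nearest boundary — more than the 0.4 mm shell width (1 × 0.4), so it's in the infill interior.

infill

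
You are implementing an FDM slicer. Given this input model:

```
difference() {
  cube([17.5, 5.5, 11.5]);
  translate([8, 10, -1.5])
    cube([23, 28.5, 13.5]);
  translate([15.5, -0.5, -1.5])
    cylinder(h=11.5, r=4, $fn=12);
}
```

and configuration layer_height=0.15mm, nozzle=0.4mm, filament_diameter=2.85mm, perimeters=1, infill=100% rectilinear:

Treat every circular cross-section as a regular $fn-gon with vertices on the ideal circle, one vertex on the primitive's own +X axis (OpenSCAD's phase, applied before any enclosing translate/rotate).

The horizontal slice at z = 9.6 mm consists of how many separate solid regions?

At z = 9.6 mm: the cube (footprint 17.5×5.5) is included at this height; the cube at (8, 10) is present — its section is the full 23×28.5 rectangle; the cylinder at (15.5, -0.5): section is a regular 12-gon, circumradius r=4; After the difference (first − rest): starting from the 17.5×5.5 cube, the 23×28.5 cube at (8, 10) misses the remaining region (no effect); the r=4 cylinder at (15.5, -0.5) partially overlaps it — only the 16.50 mm² overlap (of its 48.00 mm²) is removed, clipping the outline — 1 connected region. The result has 1 disconnected region.

1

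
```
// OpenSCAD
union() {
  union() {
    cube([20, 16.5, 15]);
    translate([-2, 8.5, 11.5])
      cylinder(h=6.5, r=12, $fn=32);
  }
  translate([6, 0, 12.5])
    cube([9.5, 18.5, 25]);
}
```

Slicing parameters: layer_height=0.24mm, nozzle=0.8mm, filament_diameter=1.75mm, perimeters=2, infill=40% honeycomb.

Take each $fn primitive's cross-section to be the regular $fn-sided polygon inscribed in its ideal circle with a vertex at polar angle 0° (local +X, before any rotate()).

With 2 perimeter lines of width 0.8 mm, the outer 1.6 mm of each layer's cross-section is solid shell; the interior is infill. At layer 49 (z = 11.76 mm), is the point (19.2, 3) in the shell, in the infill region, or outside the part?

At z = 11.76 mm: the cube (footprint 20×16.5) is included at this height; the r=12 cylinder at (-2, 8.5) gives a regular 32-gon of circumradius 12 (constant along its height); Taking the union: the regions partially overlap (shared area 147.28 mm²), so overlapping operands fuse into one piece — 1 connected region; the cube at (6, 0) is not intersected at this z (z outside [12.5, 37.5]); Merging all regions: only that combined region is present, so the union is just that shape — 1 connected region. Overall, the cross-section is a single solid region. The nearest boundary edge runs (20.00, 16.50)→(20.00, 0.00); distance from the point to it = 0.80 mm. The point is inside the cross-section, 0.80 mm from the nearest boundary — within the 1.6 mm shell band (2 × 0.8).

shell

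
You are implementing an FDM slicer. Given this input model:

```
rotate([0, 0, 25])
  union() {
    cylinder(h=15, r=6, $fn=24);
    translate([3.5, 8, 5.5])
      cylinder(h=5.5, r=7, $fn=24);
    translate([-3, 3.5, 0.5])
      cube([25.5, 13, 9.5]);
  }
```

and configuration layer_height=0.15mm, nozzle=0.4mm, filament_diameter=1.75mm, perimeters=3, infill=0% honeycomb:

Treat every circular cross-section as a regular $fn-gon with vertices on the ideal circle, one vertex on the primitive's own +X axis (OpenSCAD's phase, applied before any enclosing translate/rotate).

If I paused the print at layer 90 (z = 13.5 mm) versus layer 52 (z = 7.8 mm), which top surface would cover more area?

Layer 90 (z = 13.5): the r=6 cylinder gives a regular 24-gon of circumradius 6 (constant along its height) (area = (24/2)·6.000²·sin(360°/24) = 111.81 mm²); the cylinder at (3.5, 8) does not reach this height (z outside [5.5, 11]); the cube at (-3, 3.5) does not reach this height (z outside [0.5, 10]); Taking the union: only the r=6 cylinder is present, so the union is just that shape — area = 111.81 mm²; (rotated 25° about Z; rotation is an isometry so areas/perimeters/island counts are preserved). So its area = 111.81 mm². Layer 52 (z = 7.8): the cylinder: section is a regular 24-gon, circumradius r=6 (area = (24/2)·6.000²·sin(360°/24) = 111.81 mm²); the r=7 cylinder at (3.5, 8) contributes a regular 24-gon of circumradius 7 (area = (24/2)·7.000²·sin(360°/24) = 152.19 mm²); the cube at (-3, 3.5) is present — its section is the full 25.5×13 rectangle (area 331.50 mm²); Combining (union): the regions partially overlap — summed areas 595.50 mm² minus the doubly-counted overlap 161.04 mm² gives 434.45 mm² — area = 434.45 mm²; (rotated 25° about Z; rotation is an isometry so areas/perimeters/island counts are preserved). So its area = 434.45 mm². Layer 52 is larger (434.45 vs 111.81 mm²).

layer 52 (z = 7.8 mm)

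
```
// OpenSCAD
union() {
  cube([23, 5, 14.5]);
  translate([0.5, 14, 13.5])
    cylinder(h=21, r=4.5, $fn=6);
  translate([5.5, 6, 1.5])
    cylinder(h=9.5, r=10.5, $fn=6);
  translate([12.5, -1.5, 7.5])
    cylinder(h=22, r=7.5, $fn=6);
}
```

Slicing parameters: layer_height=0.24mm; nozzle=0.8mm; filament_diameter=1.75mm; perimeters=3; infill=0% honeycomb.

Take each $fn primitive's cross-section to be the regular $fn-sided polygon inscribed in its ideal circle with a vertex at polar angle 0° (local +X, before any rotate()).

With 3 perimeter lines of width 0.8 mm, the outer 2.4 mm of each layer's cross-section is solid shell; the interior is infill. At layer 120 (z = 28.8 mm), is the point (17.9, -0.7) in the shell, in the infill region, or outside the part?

At z = 28.8 mm: the cube is absent (z outside [0, 14.5]); the cylinder at (0.5, 14): section is a regular 6-gon, circumradius r=4.5; the cylinder at (5.5, 6) is not intersected at this z (z outside [1.5, 11]); the r=7.5 cylinder at (12.5, -1.5) gives a regular 6-gon of circumradius 7.5 (constant along its height); Combining (union): the 2 present regions are separate (no shared area or edge), so areas and boundary lengths simply add and each stays a separate island — 2 connected regions. Overall, the cross-section has 2 separate islands. The nearest boundary edge runs (16.25, 5.00)→(20.00, -1.50); distance from the point to it = 1.42 mm. (Shell/infill is judged within the island containing the point — the largest one.) The point is inside the cross-section, 1.42 mm from the nearest boundary — within the 2.4 mm shell band (3 × 0.8).

shell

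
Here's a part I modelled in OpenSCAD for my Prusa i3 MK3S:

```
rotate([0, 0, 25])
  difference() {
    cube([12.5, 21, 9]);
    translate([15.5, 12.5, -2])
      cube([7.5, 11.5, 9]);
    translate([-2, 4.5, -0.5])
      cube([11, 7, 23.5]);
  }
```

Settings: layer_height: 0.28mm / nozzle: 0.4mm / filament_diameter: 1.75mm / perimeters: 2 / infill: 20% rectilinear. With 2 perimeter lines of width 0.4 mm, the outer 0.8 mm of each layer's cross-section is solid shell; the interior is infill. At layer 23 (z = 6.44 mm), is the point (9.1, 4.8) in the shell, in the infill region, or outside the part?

At z = 6.44 mm: the cube (footprint 12.5×21) is included at this height; the cube at (15.5, 12.5) is present — its section is the full 7.5×11.5 rectangle; the cube at (-2, 4.5) is present — its section is the full 11×7 rectangle; Taking the first minus the rest: starting from the 12.5×21 cube, the 7.5×11.5 cube at (15.5, 12.5) misses the remaining region (no effect); the 11×7 cube at (-2, 4.5) partially overlaps it — only the 63.00 mm² overlap (of its 77.00 mm²) is removed, clipping the outline — 1 connected region; (whole slice rotated 25° about Z — lengths, areas and connectivity unchanged). Overall, the cross-section is a single solid region. Undo the 25° rotation: the query point maps to (10.276, 0.504) in the un-rotated model frame. The nearest boundary edge runs (12.50, 0.00)→(0.00, 0.00); distance from the point to it = 0.50 mm. The point is inside the cross-section, 0.50 mm from the nearest boundary — within the 0.8 mm shell band (2 × 0.4).

shell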